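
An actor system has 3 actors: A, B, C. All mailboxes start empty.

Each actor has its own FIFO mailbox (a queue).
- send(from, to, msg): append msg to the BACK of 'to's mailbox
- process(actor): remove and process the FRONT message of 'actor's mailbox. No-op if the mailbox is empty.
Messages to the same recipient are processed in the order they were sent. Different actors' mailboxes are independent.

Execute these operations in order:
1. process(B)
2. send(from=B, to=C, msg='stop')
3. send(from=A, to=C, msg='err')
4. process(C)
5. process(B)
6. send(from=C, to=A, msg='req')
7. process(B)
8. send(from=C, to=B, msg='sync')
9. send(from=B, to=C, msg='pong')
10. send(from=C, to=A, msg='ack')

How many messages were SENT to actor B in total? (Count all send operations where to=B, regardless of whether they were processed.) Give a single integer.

Answer: 1

Derivation:
After 1 (process(B)): A:[] B:[] C:[]
After 2 (send(from=B, to=C, msg='stop')): A:[] B:[] C:[stop]
After 3 (send(from=A, to=C, msg='err')): A:[] B:[] C:[stop,err]
After 4 (process(C)): A:[] B:[] C:[err]
After 5 (process(B)): A:[] B:[] C:[err]
After 6 (send(from=C, to=A, msg='req')): A:[req] B:[] C:[err]
After 7 (process(B)): A:[req] B:[] C:[err]
After 8 (send(from=C, to=B, msg='sync')): A:[req] B:[sync] C:[err]
After 9 (send(from=B, to=C, msg='pong')): A:[req] B:[sync] C:[err,pong]
After 10 (send(from=C, to=A, msg='ack')): A:[req,ack] B:[sync] C:[err,pong]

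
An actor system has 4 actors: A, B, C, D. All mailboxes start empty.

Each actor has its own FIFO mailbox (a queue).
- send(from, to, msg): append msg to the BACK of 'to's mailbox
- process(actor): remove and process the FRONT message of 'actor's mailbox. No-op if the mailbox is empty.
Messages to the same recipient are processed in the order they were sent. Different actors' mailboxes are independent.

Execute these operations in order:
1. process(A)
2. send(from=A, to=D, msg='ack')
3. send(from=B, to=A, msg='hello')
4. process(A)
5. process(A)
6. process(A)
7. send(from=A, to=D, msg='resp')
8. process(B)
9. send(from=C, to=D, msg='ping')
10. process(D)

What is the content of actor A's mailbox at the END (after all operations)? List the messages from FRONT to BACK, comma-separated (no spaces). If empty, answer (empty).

Answer: (empty)

Derivation:
After 1 (process(A)): A:[] B:[] C:[] D:[]
After 2 (send(from=A, to=D, msg='ack')): A:[] B:[] C:[] D:[ack]
After 3 (send(from=B, to=A, msg='hello')): A:[hello] B:[] C:[] D:[ack]
After 4 (process(A)): A:[] B:[] C:[] D:[ack]
After 5 (process(A)): A:[] B:[] C:[] D:[ack]
After 6 (process(A)): A:[] B:[] C:[] D:[ack]
After 7 (send(from=A, to=D, msg='resp')): A:[] B:[] C:[] D:[ack,resp]
After 8 (process(B)): A:[] B:[] C:[] D:[ack,resp]
After 9 (send(from=C, to=D, msg='ping')): A:[] B:[] C:[] D:[ack,resp,ping]
After 10 (process(D)): A:[] B:[] C:[] D:[resp,ping]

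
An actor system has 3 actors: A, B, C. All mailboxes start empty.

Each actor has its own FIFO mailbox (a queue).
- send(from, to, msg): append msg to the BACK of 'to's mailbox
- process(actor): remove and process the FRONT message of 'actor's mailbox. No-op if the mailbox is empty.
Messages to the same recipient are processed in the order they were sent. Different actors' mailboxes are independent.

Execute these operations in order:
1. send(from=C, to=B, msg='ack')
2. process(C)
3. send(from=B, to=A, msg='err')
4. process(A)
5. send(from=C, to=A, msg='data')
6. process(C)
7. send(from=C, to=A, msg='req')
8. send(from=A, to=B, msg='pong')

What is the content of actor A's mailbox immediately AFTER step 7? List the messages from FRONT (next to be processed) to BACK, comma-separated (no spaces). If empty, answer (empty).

After 1 (send(from=C, to=B, msg='ack')): A:[] B:[ack] C:[]
After 2 (process(C)): A:[] B:[ack] C:[]
After 3 (send(from=B, to=A, msg='err')): A:[err] B:[ack] C:[]
After 4 (process(A)): A:[] B:[ack] C:[]
After 5 (send(from=C, to=A, msg='data')): A:[data] B:[ack] C:[]
After 6 (process(C)): A:[data] B:[ack] C:[]
After 7 (send(from=C, to=A, msg='req')): A:[data,req] B:[ack] C:[]

data,req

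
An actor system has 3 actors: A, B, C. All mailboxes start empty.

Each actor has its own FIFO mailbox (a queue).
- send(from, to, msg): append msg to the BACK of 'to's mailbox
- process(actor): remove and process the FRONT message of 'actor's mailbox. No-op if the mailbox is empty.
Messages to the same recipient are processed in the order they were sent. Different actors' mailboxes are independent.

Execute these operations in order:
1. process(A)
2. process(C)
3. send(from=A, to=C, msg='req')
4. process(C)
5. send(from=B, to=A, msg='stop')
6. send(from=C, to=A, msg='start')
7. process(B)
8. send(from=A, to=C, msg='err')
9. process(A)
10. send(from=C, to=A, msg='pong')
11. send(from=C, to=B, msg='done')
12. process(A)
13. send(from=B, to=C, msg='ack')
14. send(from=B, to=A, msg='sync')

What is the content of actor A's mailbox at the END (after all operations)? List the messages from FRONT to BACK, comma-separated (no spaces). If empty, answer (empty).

Answer: pong,sync

Derivation:
After 1 (process(A)): A:[] B:[] C:[]
After 2 (process(C)): A:[] B:[] C:[]
After 3 (send(from=A, to=C, msg='req')): A:[] B:[] C:[req]
After 4 (process(C)): A:[] B:[] C:[]
After 5 (send(from=B, to=A, msg='stop')): A:[stop] B:[] C:[]
After 6 (send(from=C, to=A, msg='start')): A:[stop,start] B:[] C:[]
After 7 (process(B)): A:[stop,start] B:[] C:[]
After 8 (send(from=A, to=C, msg='err')): A:[stop,start] B:[] C:[err]
After 9 (process(A)): A:[start] B:[] C:[err]
After 10 (send(from=C, to=A, msg='pong')): A:[start,pong] B:[] C:[err]
After 11 (send(from=C, to=B, msg='done')): A:[start,pong] B:[done] C:[err]
After 12 (process(A)): A:[pong] B:[done] C:[err]
After 13 (send(from=B, to=C, msg='ack')): A:[pong] B:[done] C:[err,ack]
After 14 (send(from=B, to=A, msg='sync')): A:[pong,sync] B:[done] C:[err,ack]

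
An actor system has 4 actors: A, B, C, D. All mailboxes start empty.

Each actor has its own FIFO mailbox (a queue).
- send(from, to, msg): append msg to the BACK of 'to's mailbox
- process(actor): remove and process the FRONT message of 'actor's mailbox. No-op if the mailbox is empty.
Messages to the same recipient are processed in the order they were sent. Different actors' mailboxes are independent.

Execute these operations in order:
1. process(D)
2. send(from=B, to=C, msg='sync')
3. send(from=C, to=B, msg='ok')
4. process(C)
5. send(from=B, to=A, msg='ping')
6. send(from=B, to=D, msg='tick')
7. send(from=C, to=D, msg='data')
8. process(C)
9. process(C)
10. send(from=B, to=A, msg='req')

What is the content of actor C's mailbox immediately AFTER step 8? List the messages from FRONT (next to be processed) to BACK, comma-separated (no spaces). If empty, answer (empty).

After 1 (process(D)): A:[] B:[] C:[] D:[]
After 2 (send(from=B, to=C, msg='sync')): A:[] B:[] C:[sync] D:[]
After 3 (send(from=C, to=B, msg='ok')): A:[] B:[ok] C:[sync] D:[]
After 4 (process(C)): A:[] B:[ok] C:[] D:[]
After 5 (send(from=B, to=A, msg='ping')): A:[ping] B:[ok] C:[] D:[]
After 6 (send(from=B, to=D, msg='tick')): A:[ping] B:[ok] C:[] D:[tick]
After 7 (send(from=C, to=D, msg='data')): A:[ping] B:[ok] C:[] D:[tick,data]
After 8 (process(C)): A:[ping] B:[ok] C:[] D:[tick,data]

(empty)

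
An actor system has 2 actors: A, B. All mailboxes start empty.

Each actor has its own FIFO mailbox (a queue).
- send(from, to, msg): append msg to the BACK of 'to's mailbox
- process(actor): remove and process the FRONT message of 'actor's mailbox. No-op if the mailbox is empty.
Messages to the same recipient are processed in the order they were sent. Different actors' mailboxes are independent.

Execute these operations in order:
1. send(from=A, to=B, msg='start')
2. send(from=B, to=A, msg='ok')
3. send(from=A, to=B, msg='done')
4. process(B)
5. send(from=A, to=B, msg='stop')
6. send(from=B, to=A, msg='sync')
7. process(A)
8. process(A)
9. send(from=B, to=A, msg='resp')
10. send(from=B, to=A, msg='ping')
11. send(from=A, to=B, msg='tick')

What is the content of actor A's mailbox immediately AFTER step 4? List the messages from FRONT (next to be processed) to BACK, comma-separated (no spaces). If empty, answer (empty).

After 1 (send(from=A, to=B, msg='start')): A:[] B:[start]
After 2 (send(from=B, to=A, msg='ok')): A:[ok] B:[start]
After 3 (send(from=A, to=B, msg='done')): A:[ok] B:[start,done]
After 4 (process(B)): A:[ok] B:[done]

ok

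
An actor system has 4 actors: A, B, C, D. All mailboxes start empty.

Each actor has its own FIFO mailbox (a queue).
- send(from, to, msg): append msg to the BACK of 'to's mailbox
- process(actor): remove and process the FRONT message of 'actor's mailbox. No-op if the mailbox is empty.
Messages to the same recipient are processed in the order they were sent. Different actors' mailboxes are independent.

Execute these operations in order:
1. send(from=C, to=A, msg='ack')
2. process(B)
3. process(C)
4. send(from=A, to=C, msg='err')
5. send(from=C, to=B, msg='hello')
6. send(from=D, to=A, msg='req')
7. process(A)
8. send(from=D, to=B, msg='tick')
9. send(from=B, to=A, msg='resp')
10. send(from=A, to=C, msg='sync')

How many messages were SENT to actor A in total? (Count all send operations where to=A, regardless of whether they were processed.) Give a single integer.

Answer: 3

Derivation:
After 1 (send(from=C, to=A, msg='ack')): A:[ack] B:[] C:[] D:[]
After 2 (process(B)): A:[ack] B:[] C:[] D:[]
After 3 (process(C)): A:[ack] B:[] C:[] D:[]
After 4 (send(from=A, to=C, msg='err')): A:[ack] B:[] C:[err] D:[]
After 5 (send(from=C, to=B, msg='hello')): A:[ack] B:[hello] C:[err] D:[]
After 6 (send(from=D, to=A, msg='req')): A:[ack,req] B:[hello] C:[err] D:[]
After 7 (process(A)): A:[req] B:[hello] C:[err] D:[]
After 8 (send(from=D, to=B, msg='tick')): A:[req] B:[hello,tick] C:[err] D:[]
After 9 (send(from=B, to=A, msg='resp')): A:[req,resp] B:[hello,tick] C:[err] D:[]
After 10 (send(from=A, to=C, msg='sync')): A:[req,resp] B:[hello,tick] C:[err,sync] D:[]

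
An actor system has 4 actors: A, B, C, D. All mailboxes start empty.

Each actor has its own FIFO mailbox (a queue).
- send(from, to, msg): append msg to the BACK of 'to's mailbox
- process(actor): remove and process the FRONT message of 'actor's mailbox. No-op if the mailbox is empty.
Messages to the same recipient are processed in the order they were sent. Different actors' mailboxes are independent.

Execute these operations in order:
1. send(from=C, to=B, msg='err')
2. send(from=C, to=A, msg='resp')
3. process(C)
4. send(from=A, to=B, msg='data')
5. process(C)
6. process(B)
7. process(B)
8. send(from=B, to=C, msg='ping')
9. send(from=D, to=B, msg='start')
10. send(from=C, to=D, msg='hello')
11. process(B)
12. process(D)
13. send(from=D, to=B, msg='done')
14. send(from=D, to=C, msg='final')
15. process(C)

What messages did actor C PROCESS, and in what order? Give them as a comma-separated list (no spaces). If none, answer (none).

Answer: ping

Derivation:
After 1 (send(from=C, to=B, msg='err')): A:[] B:[err] C:[] D:[]
After 2 (send(from=C, to=A, msg='resp')): A:[resp] B:[err] C:[] D:[]
After 3 (process(C)): A:[resp] B:[err] C:[] D:[]
After 4 (send(from=A, to=B, msg='data')): A:[resp] B:[err,data] C:[] D:[]
After 5 (process(C)): A:[resp] B:[err,data] C:[] D:[]
After 6 (process(B)): A:[resp] B:[data] C:[] D:[]
After 7 (process(B)): A:[resp] B:[] C:[] D:[]
After 8 (send(from=B, to=C, msg='ping')): A:[resp] B:[] C:[ping] D:[]
After 9 (send(from=D, to=B, msg='start')): A:[resp] B:[start] C:[ping] D:[]
After 10 (send(from=C, to=D, msg='hello')): A:[resp] B:[start] C:[ping] D:[hello]
After 11 (process(B)): A:[resp] B:[] C:[ping] D:[hello]
After 12 (process(D)): A:[resp] B:[] C:[ping] D:[]
After 13 (send(from=D, to=B, msg='done')): A:[resp] B:[done] C:[ping] D:[]
After 14 (send(from=D, to=C, msg='final')): A:[resp] B:[done] C:[ping,final] D:[]
After 15 (process(C)): A:[resp] B:[done] C:[final] D:[]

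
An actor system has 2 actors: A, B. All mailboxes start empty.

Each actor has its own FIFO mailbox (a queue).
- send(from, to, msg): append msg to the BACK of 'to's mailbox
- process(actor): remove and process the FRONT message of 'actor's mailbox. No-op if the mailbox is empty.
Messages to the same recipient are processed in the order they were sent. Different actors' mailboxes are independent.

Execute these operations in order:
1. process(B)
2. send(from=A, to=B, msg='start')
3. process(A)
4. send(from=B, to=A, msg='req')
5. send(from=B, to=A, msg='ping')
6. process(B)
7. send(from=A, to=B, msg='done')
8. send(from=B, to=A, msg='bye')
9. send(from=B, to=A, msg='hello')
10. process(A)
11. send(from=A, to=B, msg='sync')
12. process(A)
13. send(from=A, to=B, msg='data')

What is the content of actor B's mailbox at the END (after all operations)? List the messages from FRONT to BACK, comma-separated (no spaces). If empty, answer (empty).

After 1 (process(B)): A:[] B:[]
After 2 (send(from=A, to=B, msg='start')): A:[] B:[start]
After 3 (process(A)): A:[] B:[start]
After 4 (send(from=B, to=A, msg='req')): A:[req] B:[start]
After 5 (send(from=B, to=A, msg='ping')): A:[req,ping] B:[start]
After 6 (process(B)): A:[req,ping] B:[]
After 7 (send(from=A, to=B, msg='done')): A:[req,ping] B:[done]
After 8 (send(from=B, to=A, msg='bye')): A:[req,ping,bye] B:[done]
After 9 (send(from=B, to=A, msg='hello')): A:[req,ping,bye,hello] B:[done]
After 10 (process(A)): A:[ping,bye,hello] B:[done]
After 11 (send(from=A, to=B, msg='sync')): A:[ping,bye,hello] B:[done,sync]
After 12 (process(A)): A:[bye,hello] B:[done,sync]
After 13 (send(from=A, to=B, msg='data')): A:[bye,hello] B:[done,sync,data]

Answer: done,sync,data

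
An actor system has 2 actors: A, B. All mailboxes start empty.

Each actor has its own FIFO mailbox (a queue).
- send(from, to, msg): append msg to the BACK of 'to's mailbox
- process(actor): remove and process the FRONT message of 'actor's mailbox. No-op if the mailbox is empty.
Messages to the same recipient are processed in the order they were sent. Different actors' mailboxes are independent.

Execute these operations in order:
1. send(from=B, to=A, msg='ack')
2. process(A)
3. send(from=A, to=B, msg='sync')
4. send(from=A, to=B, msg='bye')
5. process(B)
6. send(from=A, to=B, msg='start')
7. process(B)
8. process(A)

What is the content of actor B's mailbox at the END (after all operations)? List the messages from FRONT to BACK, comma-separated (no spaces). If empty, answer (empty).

Answer: start

Derivation:
After 1 (send(from=B, to=A, msg='ack')): A:[ack] B:[]
After 2 (process(A)): A:[] B:[]
After 3 (send(from=A, to=B, msg='sync')): A:[] B:[sync]
After 4 (send(from=A, to=B, msg='bye')): A:[] B:[sync,bye]
After 5 (process(B)): A:[] B:[bye]
After 6 (send(from=A, to=B, msg='start')): A:[] B:[bye,start]
After 7 (process(B)): A:[] B:[start]
After 8 (process(A)): A:[] B:[start]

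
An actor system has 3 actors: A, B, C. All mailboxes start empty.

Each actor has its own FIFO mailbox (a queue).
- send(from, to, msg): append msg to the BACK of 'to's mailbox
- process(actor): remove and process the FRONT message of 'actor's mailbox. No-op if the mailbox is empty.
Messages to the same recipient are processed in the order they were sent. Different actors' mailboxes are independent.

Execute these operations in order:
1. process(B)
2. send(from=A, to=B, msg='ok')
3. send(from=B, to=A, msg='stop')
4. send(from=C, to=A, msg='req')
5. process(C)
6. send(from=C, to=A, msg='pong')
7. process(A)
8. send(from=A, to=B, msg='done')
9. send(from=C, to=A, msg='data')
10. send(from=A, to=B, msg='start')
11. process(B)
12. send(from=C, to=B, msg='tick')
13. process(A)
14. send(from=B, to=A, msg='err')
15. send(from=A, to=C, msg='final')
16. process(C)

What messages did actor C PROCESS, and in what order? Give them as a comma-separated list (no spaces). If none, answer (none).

Answer: final

Derivation:
After 1 (process(B)): A:[] B:[] C:[]
After 2 (send(from=A, to=B, msg='ok')): A:[] B:[ok] C:[]
After 3 (send(from=B, to=A, msg='stop')): A:[stop] B:[ok] C:[]
After 4 (send(from=C, to=A, msg='req')): A:[stop,req] B:[ok] C:[]
After 5 (process(C)): A:[stop,req] B:[ok] C:[]
After 6 (send(from=C, to=A, msg='pong')): A:[stop,req,pong] B:[ok] C:[]
After 7 (process(A)): A:[req,pong] B:[ok] C:[]
After 8 (send(from=A, to=B, msg='done')): A:[req,pong] B:[ok,done] C:[]
After 9 (send(from=C, to=A, msg='data')): A:[req,pong,data] B:[ok,done] C:[]
After 10 (send(from=A, to=B, msg='start')): A:[req,pong,data] B:[ok,done,start] C:[]
After 11 (process(B)): A:[req,pong,data] B:[done,start] C:[]
After 12 (send(from=C, to=B, msg='tick')): A:[req,pong,data] B:[done,start,tick] C:[]
After 13 (process(A)): A:[pong,data] B:[done,start,tick] C:[]
After 14 (send(from=B, to=A, msg='err')): A:[pong,data,err] B:[done,start,tick] C:[]
After 15 (send(from=A, to=C, msg='final')): A:[pong,data,err] B:[done,start,tick] C:[final]
After 16 (process(C)): A:[pong,data,err] B:[done,start,tick] C:[]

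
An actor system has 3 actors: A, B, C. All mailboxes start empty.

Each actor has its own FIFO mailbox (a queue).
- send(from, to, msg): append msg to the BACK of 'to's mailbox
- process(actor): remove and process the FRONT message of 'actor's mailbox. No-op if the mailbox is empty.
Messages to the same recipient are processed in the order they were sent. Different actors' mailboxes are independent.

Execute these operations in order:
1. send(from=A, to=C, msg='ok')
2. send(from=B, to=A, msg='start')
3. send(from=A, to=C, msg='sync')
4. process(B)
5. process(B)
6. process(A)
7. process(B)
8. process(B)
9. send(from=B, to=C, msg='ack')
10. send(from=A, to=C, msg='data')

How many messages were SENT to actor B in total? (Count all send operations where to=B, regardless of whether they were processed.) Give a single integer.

Answer: 0

Derivation:
After 1 (send(from=A, to=C, msg='ok')): A:[] B:[] C:[ok]
After 2 (send(from=B, to=A, msg='start')): A:[start] B:[] C:[ok]
After 3 (send(from=A, to=C, msg='sync')): A:[start] B:[] C:[ok,sync]
After 4 (process(B)): A:[start] B:[] C:[ok,sync]
After 5 (process(B)): A:[start] B:[] C:[ok,sync]
After 6 (process(A)): A:[] B:[] C:[ok,sync]
After 7 (process(B)): A:[] B:[] C:[ok,sync]
After 8 (process(B)): A:[] B:[] C:[ok,sync]
After 9 (send(from=B, to=C, msg='ack')): A:[] B:[] C:[ok,sync,ack]
After 10 (send(from=A, to=C, msg='data')): A:[] B:[] C:[ok,sync,ack,data]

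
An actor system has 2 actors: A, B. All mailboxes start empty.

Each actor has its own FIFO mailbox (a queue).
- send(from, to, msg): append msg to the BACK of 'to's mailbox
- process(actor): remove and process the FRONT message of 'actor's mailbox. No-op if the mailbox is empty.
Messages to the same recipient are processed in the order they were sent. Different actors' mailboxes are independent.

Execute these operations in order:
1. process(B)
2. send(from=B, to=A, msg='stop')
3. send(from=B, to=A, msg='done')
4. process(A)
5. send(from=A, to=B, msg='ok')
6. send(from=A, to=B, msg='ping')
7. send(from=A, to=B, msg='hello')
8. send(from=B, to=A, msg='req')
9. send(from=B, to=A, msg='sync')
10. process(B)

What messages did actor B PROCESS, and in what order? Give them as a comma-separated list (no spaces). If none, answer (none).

After 1 (process(B)): A:[] B:[]
After 2 (send(from=B, to=A, msg='stop')): A:[stop] B:[]
After 3 (send(from=B, to=A, msg='done')): A:[stop,done] B:[]
After 4 (process(A)): A:[done] B:[]
After 5 (send(from=A, to=B, msg='ok')): A:[done] B:[ok]
After 6 (send(from=A, to=B, msg='ping')): A:[done] B:[ok,ping]
After 7 (send(from=A, to=B, msg='hello')): A:[done] B:[ok,ping,hello]
After 8 (send(from=B, to=A, msg='req')): A:[done,req] B:[ok,ping,hello]
After 9 (send(from=B, to=A, msg='sync')): A:[done,req,sync] B:[ok,ping,hello]
After 10 (process(B)): A:[done,req,sync] B:[ping,hello]

Answer: ok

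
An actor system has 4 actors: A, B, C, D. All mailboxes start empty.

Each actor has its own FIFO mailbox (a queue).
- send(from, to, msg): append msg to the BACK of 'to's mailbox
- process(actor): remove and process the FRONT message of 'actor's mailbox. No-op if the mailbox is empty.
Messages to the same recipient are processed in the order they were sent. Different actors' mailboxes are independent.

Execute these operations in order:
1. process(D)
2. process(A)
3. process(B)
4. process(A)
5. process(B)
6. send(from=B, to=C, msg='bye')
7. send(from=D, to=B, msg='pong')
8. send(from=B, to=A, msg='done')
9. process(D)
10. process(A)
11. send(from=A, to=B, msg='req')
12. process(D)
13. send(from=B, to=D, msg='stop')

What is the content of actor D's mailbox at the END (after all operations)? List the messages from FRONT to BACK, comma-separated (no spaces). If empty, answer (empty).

Answer: stop

Derivation:
After 1 (process(D)): A:[] B:[] C:[] D:[]
After 2 (process(A)): A:[] B:[] C:[] D:[]
After 3 (process(B)): A:[] B:[] C:[] D:[]
After 4 (process(A)): A:[] B:[] C:[] D:[]
After 5 (process(B)): A:[] B:[] C:[] D:[]
After 6 (send(from=B, to=C, msg='bye')): A:[] B:[] C:[bye] D:[]
After 7 (send(from=D, to=B, msg='pong')): A:[] B:[pong] C:[bye] D:[]
After 8 (send(from=B, to=A, msg='done')): A:[done] B:[pong] C:[bye] D:[]
After 9 (process(D)): A:[done] B:[pong] C:[bye] D:[]
After 10 (process(A)): A:[] B:[pong] C:[bye] D:[]
After 11 (send(from=A, to=B, msg='req')): A:[] B:[pong,req] C:[bye] D:[]
After 12 (process(D)): A:[] B:[pong,req] C:[bye] D:[]
After 13 (send(from=B, to=D, msg='stop')): A:[] B:[pong,req] C:[bye] D:[stop]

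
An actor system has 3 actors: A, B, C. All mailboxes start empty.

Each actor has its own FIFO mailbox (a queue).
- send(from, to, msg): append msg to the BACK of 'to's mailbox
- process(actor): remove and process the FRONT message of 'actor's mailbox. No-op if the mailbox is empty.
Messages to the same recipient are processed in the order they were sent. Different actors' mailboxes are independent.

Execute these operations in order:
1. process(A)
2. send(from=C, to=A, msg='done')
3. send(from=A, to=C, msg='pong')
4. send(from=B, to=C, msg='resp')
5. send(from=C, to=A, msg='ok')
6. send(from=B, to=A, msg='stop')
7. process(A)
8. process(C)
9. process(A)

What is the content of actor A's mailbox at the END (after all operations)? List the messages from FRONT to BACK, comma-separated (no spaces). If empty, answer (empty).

After 1 (process(A)): A:[] B:[] C:[]
After 2 (send(from=C, to=A, msg='done')): A:[done] B:[] C:[]
After 3 (send(from=A, to=C, msg='pong')): A:[done] B:[] C:[pong]
After 4 (send(from=B, to=C, msg='resp')): A:[done] B:[] C:[pong,resp]
After 5 (send(from=C, to=A, msg='ok')): A:[done,ok] B:[] C:[pong,resp]
After 6 (send(from=B, to=A, msg='stop')): A:[done,ok,stop] B:[] C:[pong,resp]
After 7 (process(A)): A:[ok,stop] B:[] C:[pong,resp]
After 8 (process(C)): A:[ok,stop] B:[] C:[resp]
After 9 (process(A)): A:[stop] B:[] C:[resp]

Answer: stop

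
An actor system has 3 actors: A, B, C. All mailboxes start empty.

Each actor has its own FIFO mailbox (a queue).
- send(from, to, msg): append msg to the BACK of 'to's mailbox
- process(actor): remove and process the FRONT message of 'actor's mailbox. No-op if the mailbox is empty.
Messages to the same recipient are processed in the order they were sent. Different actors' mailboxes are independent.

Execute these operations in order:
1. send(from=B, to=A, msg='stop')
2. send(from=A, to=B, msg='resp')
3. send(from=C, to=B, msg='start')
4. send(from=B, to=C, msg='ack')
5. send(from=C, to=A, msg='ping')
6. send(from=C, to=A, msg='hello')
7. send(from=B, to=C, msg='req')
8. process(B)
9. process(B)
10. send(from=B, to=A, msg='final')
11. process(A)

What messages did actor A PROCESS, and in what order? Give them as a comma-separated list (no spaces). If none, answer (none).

Answer: stop

Derivation:
After 1 (send(from=B, to=A, msg='stop')): A:[stop] B:[] C:[]
After 2 (send(from=A, to=B, msg='resp')): A:[stop] B:[resp] C:[]
After 3 (send(from=C, to=B, msg='start')): A:[stop] B:[resp,start] C:[]
After 4 (send(from=B, to=C, msg='ack')): A:[stop] B:[resp,start] C:[ack]
After 5 (send(from=C, to=A, msg='ping')): A:[stop,ping] B:[resp,start] C:[ack]
After 6 (send(from=C, to=A, msg='hello')): A:[stop,ping,hello] B:[resp,start] C:[ack]
After 7 (send(from=B, to=C, msg='req')): A:[stop,ping,hello] B:[resp,start] C:[ack,req]
After 8 (process(B)): A:[stop,ping,hello] B:[start] C:[ack,req]
After 9 (process(B)): A:[stop,ping,hello] B:[] C:[ack,req]
After 10 (send(from=B, to=A, msg='final')): A:[stop,ping,hello,final] B:[] C:[ack,req]
After 11 (process(A)): A:[ping,hello,final] B:[] C:[ack,req]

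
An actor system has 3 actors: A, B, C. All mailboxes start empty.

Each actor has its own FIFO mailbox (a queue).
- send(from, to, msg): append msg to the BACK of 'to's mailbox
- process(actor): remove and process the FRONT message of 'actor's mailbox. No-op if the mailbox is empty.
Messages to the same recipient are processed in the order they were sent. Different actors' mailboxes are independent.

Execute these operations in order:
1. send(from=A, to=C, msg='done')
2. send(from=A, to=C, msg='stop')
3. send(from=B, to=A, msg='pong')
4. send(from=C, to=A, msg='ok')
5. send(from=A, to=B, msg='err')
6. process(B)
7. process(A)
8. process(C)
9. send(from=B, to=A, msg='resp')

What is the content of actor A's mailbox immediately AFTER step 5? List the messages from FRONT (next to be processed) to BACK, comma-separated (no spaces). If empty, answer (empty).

After 1 (send(from=A, to=C, msg='done')): A:[] B:[] C:[done]
After 2 (send(from=A, to=C, msg='stop')): A:[] B:[] C:[done,stop]
After 3 (send(from=B, to=A, msg='pong')): A:[pong] B:[] C:[done,stop]
After 4 (send(from=C, to=A, msg='ok')): A:[pong,ok] B:[] C:[done,stop]
After 5 (send(from=A, to=B, msg='err')): A:[pong,ok] B:[err] C:[done,stop]

pong,ok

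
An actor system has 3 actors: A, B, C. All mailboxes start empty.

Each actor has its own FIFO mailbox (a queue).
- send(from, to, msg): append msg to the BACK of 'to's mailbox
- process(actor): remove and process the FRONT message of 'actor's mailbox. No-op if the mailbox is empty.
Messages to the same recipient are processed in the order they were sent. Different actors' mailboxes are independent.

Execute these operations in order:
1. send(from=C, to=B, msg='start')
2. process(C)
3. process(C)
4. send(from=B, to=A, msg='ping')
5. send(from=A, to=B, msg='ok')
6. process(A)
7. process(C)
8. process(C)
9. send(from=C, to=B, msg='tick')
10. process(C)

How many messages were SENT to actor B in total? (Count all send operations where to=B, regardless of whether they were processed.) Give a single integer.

Answer: 3

Derivation:
After 1 (send(from=C, to=B, msg='start')): A:[] B:[start] C:[]
After 2 (process(C)): A:[] B:[start] C:[]
After 3 (process(C)): A:[] B:[start] C:[]
After 4 (send(from=B, to=A, msg='ping')): A:[ping] B:[start] C:[]
After 5 (send(from=A, to=B, msg='ok')): A:[ping] B:[start,ok] C:[]
After 6 (process(A)): A:[] B:[start,ok] C:[]
After 7 (process(C)): A:[] B:[start,ok] C:[]
After 8 (process(C)): A:[] B:[start,ok] C:[]
After 9 (send(from=C, to=B, msg='tick')): A:[] B:[start,ok,tick] C:[]
After 10 (process(C)): A:[] B:[start,ok,tick] C:[]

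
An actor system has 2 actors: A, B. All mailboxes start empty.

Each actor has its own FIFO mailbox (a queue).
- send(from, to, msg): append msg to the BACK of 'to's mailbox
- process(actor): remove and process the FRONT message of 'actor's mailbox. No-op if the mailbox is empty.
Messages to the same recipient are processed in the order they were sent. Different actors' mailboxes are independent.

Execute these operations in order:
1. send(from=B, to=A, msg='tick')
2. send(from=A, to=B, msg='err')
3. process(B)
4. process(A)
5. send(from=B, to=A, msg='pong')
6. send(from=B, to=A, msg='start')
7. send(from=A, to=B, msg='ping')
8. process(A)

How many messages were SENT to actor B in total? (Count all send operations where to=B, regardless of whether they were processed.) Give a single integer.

Answer: 2

Derivation:
After 1 (send(from=B, to=A, msg='tick')): A:[tick] B:[]
After 2 (send(from=A, to=B, msg='err')): A:[tick] B:[err]
After 3 (process(B)): A:[tick] B:[]
After 4 (process(A)): A:[] B:[]
After 5 (send(from=B, to=A, msg='pong')): A:[pong] B:[]
After 6 (send(from=B, to=A, msg='start')): A:[pong,start] B:[]
After 7 (send(from=A, to=B, msg='ping')): A:[pong,start] B:[ping]
After 8 (process(A)): A:[start] B:[ping]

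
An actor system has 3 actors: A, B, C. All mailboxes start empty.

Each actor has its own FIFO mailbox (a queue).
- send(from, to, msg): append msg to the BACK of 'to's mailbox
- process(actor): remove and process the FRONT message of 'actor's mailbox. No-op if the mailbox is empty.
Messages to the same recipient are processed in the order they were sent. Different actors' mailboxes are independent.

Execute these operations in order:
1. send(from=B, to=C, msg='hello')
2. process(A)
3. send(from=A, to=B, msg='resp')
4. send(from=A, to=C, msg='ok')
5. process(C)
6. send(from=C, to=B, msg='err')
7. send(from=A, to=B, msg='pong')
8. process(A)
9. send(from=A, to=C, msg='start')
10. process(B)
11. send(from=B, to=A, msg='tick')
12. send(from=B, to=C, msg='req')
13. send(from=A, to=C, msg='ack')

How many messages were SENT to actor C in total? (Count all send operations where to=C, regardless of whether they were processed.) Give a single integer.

After 1 (send(from=B, to=C, msg='hello')): A:[] B:[] C:[hello]
After 2 (process(A)): A:[] B:[] C:[hello]
After 3 (send(from=A, to=B, msg='resp')): A:[] B:[resp] C:[hello]
After 4 (send(from=A, to=C, msg='ok')): A:[] B:[resp] C:[hello,ok]
After 5 (process(C)): A:[] B:[resp] C:[ok]
After 6 (send(from=C, to=B, msg='err')): A:[] B:[resp,err] C:[ok]
After 7 (send(from=A, to=B, msg='pong')): A:[] B:[resp,err,pong] C:[ok]
After 8 (process(A)): A:[] B:[resp,err,pong] C:[ok]
After 9 (send(from=A, to=C, msg='start')): A:[] B:[resp,err,pong] C:[ok,start]
After 10 (process(B)): A:[] B:[err,pong] C:[ok,start]
After 11 (send(from=B, to=A, msg='tick')): A:[tick] B:[err,pong] C:[ok,start]
After 12 (send(from=B, to=C, msg='req')): A:[tick] B:[err,pong] C:[ok,start,req]
After 13 (send(from=A, to=C, msg='ack')): A:[tick] B:[err,pong] C:[ok,start,req,ack]

Answer: 5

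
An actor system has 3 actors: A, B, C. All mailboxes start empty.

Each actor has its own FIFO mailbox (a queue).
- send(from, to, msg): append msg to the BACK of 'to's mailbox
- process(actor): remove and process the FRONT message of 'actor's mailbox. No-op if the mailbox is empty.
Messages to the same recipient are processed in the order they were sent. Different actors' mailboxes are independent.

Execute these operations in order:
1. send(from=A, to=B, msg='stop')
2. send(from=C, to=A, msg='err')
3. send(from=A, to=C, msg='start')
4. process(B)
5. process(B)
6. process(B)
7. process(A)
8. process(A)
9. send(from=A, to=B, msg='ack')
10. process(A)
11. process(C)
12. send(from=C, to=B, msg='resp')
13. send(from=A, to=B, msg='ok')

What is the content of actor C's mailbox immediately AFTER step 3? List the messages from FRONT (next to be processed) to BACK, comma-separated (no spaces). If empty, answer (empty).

After 1 (send(from=A, to=B, msg='stop')): A:[] B:[stop] C:[]
After 2 (send(from=C, to=A, msg='err')): A:[err] B:[stop] C:[]
After 3 (send(from=A, to=C, msg='start')): A:[err] B:[stop] C:[start]

start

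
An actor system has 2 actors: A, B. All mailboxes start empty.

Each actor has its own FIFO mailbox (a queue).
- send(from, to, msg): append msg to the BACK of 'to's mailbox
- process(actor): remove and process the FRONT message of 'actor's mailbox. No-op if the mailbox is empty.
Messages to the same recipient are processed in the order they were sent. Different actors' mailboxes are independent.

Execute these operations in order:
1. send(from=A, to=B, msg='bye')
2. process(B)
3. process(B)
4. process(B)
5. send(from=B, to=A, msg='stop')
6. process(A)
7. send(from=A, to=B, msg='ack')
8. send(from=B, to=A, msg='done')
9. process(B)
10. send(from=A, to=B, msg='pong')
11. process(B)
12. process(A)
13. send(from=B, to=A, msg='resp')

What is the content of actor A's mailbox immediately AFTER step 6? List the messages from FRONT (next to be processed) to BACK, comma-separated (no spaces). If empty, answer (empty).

After 1 (send(from=A, to=B, msg='bye')): A:[] B:[bye]
After 2 (process(B)): A:[] B:[]
After 3 (process(B)): A:[] B:[]
After 4 (process(B)): A:[] B:[]
After 5 (send(from=B, to=A, msg='stop')): A:[stop] B:[]
After 6 (process(A)): A:[] B:[]

(empty)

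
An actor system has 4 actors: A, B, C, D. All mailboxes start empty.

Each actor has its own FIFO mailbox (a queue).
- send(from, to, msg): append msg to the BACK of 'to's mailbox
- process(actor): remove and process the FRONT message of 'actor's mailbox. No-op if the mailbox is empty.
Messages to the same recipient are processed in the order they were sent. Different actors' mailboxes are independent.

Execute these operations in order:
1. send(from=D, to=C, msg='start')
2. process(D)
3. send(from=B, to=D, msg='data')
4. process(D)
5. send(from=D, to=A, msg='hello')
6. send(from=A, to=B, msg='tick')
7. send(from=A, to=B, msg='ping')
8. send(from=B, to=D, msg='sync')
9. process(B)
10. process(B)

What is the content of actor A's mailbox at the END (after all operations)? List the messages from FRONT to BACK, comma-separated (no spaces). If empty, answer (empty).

Answer: hello

Derivation:
After 1 (send(from=D, to=C, msg='start')): A:[] B:[] C:[start] D:[]
After 2 (process(D)): A:[] B:[] C:[start] D:[]
After 3 (send(from=B, to=D, msg='data')): A:[] B:[] C:[start] D:[data]
After 4 (process(D)): A:[] B:[] C:[start] D:[]
After 5 (send(from=D, to=A, msg='hello')): A:[hello] B:[] C:[start] D:[]
After 6 (send(from=A, to=B, msg='tick')): A:[hello] B:[tick] C:[start] D:[]
After 7 (send(from=A, to=B, msg='ping')): A:[hello] B:[tick,ping] C:[start] D:[]
After 8 (send(from=B, to=D, msg='sync')): A:[hello] B:[tick,ping] C:[start] D:[sync]
After 9 (process(B)): A:[hello] B:[ping] C:[start] D:[sync]
After 10 (process(B)): A:[hello] B:[] C:[start] D:[sync]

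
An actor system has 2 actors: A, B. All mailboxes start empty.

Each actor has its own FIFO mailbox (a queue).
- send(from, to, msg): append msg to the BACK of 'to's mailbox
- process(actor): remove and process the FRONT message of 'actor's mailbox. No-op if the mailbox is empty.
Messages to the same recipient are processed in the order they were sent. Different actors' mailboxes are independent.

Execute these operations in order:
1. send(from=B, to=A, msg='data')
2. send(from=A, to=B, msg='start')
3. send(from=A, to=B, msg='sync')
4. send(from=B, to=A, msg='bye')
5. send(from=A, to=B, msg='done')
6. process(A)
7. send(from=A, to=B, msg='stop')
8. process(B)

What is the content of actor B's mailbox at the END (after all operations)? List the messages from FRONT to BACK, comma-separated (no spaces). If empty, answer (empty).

Answer: sync,done,stop

Derivation:
After 1 (send(from=B, to=A, msg='data')): A:[data] B:[]
After 2 (send(from=A, to=B, msg='start')): A:[data] B:[start]
After 3 (send(from=A, to=B, msg='sync')): A:[data] B:[start,sync]
After 4 (send(from=B, to=A, msg='bye')): A:[data,bye] B:[start,sync]
After 5 (send(from=A, to=B, msg='done')): A:[data,bye] B:[start,sync,done]
After 6 (process(A)): A:[bye] B:[start,sync,done]
After 7 (send(from=A, to=B, msg='stop')): A:[bye] B:[start,sync,done,stop]
After 8 (process(B)): A:[bye] B:[sync,done,stop]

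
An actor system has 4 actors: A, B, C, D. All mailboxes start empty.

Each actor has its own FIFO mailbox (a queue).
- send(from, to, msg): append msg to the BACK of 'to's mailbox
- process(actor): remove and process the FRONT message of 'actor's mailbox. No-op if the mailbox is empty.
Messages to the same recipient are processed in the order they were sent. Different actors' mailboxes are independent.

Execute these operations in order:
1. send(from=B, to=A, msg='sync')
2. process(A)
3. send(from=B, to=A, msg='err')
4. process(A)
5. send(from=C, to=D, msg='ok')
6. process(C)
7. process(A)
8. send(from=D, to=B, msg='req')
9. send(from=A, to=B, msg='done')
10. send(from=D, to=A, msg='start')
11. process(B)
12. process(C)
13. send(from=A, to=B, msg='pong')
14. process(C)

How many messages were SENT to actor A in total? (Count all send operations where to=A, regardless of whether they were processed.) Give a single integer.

Answer: 3

Derivation:
After 1 (send(from=B, to=A, msg='sync')): A:[sync] B:[] C:[] D:[]
After 2 (process(A)): A:[] B:[] C:[] D:[]
After 3 (send(from=B, to=A, msg='err')): A:[err] B:[] C:[] D:[]
After 4 (process(A)): A:[] B:[] C:[] D:[]
After 5 (send(from=C, to=D, msg='ok')): A:[] B:[] C:[] D:[ok]
After 6 (process(C)): A:[] B:[] C:[] D:[ok]
After 7 (process(A)): A:[] B:[] C:[] D:[ok]
After 8 (send(from=D, to=B, msg='req')): A:[] B:[req] C:[] D:[ok]
After 9 (send(from=A, to=B, msg='done')): A:[] B:[req,done] C:[] D:[ok]
After 10 (send(from=D, to=A, msg='start')): A:[start] B:[req,done] C:[] D:[ok]
After 11 (process(B)): A:[start] B:[done] C:[] D:[ok]
After 12 (process(C)): A:[start] B:[done] C:[] D:[ok]
After 13 (send(from=A, to=B, msg='pong')): A:[start] B:[done,pong] C:[] D:[ok]
After 14 (process(C)): A:[start] B:[done,pong] C:[] D:[ok]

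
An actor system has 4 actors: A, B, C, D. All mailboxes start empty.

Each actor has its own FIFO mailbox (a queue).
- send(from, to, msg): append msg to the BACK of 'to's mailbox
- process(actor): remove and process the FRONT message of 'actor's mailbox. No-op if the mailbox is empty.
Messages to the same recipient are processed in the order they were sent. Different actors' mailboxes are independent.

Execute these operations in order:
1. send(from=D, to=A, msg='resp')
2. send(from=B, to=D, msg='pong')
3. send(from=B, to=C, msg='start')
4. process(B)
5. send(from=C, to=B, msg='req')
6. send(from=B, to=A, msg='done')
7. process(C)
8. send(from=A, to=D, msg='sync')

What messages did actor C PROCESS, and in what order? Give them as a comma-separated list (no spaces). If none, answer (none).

Answer: start

Derivation:
After 1 (send(from=D, to=A, msg='resp')): A:[resp] B:[] C:[] D:[]
After 2 (send(from=B, to=D, msg='pong')): A:[resp] B:[] C:[] D:[pong]
After 3 (send(from=B, to=C, msg='start')): A:[resp] B:[] C:[start] D:[pong]
After 4 (process(B)): A:[resp] B:[] C:[start] D:[pong]
After 5 (send(from=C, to=B, msg='req')): A:[resp] B:[req] C:[start] D:[pong]
After 6 (send(from=B, to=A, msg='done')): A:[resp,done] B:[req] C:[start] D:[pong]
After 7 (process(C)): A:[resp,done] B:[req] C:[] D:[pong]
After 8 (send(from=A, to=D, msg='sync')): A:[resp,done] B:[req] C:[] D:[pong,sync]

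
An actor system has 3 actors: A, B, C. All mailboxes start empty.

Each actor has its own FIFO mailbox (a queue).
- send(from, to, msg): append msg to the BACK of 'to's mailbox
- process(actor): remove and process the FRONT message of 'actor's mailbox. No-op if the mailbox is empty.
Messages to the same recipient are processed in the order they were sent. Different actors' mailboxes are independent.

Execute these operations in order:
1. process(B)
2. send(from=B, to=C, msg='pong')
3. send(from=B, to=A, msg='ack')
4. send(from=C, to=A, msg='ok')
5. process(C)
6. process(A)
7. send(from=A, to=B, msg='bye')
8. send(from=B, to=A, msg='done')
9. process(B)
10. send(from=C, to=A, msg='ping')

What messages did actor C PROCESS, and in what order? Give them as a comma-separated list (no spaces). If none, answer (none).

Answer: pong

Derivation:
After 1 (process(B)): A:[] B:[] C:[]
After 2 (send(from=B, to=C, msg='pong')): A:[] B:[] C:[pong]
After 3 (send(from=B, to=A, msg='ack')): A:[ack] B:[] C:[pong]
After 4 (send(from=C, to=A, msg='ok')): A:[ack,ok] B:[] C:[pong]
After 5 (process(C)): A:[ack,ok] B:[] C:[]
After 6 (process(A)): A:[ok] B:[] C:[]
After 7 (send(from=A, to=B, msg='bye')): A:[ok] B:[bye] C:[]
After 8 (send(from=B, to=A, msg='done')): A:[ok,done] B:[bye] C:[]
After 9 (process(B)): A:[ok,done] B:[] C:[]
After 10 (send(from=C, to=A, msg='ping')): A:[ok,done,ping] B:[] C:[]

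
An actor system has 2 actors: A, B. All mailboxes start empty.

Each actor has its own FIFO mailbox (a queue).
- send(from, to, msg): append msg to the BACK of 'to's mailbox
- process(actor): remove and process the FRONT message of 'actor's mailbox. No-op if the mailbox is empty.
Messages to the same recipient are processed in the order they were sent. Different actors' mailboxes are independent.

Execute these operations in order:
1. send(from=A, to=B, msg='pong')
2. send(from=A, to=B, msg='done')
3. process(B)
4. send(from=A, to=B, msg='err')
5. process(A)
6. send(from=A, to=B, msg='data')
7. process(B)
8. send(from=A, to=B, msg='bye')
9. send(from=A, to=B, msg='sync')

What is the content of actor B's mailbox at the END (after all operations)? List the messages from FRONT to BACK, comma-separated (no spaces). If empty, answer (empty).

After 1 (send(from=A, to=B, msg='pong')): A:[] B:[pong]
After 2 (send(from=A, to=B, msg='done')): A:[] B:[pong,done]
After 3 (process(B)): A:[] B:[done]
After 4 (send(from=A, to=B, msg='err')): A:[] B:[done,err]
After 5 (process(A)): A:[] B:[done,err]
After 6 (send(from=A, to=B, msg='data')): A:[] B:[done,err,data]
After 7 (process(B)): A:[] B:[err,data]
After 8 (send(from=A, to=B, msg='bye')): A:[] B:[err,data,bye]
After 9 (send(from=A, to=B, msg='sync')): A:[] B:[err,data,bye,sync]

Answer: err,data,bye,sync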